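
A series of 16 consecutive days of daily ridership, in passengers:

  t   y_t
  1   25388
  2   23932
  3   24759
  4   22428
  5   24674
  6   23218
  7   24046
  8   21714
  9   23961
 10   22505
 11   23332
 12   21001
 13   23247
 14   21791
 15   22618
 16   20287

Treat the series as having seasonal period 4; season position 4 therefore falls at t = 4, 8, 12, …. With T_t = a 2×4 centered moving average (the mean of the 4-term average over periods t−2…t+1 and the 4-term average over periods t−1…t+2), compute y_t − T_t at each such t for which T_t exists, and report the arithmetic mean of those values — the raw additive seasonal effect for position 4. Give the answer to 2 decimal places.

-1431.21

Season position 4 occurs at t = 4, 8, 12 (where T_t is defined).
t=4: T_4 = 23859.0000; y_4 − T_4 = 22428 − 23859.0000 = -1431.0000
t=8: T_8 = 23145.6250; y_8 − T_8 = 21714 − 23145.6250 = -1431.6250
t=12: T_12 = 22432.0000; y_12 − T_12 = 21001 − 22432.0000 = -1431.0000
Mean deviation: (-1431.0000 + -1431.6250 + -1431.0000) / 3 = -1431.21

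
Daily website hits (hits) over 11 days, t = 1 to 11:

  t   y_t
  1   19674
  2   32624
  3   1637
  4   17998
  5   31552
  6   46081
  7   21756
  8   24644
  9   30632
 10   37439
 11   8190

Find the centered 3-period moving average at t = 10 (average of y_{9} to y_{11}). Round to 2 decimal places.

Sum of periods 9–11: 30632 + 37439 + 8190 = 76261
Divide by 3: 76261 / 3 = 25420.33

25420.33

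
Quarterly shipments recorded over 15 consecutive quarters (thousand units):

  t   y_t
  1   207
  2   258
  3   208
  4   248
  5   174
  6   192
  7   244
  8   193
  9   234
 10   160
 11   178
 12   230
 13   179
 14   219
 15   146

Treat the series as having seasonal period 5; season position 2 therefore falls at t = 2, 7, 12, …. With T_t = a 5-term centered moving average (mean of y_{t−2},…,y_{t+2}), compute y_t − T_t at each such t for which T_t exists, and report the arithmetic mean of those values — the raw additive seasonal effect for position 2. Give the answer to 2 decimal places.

36.70

Season position 2 occurs at t = 7, 12 (where T_t is defined).
t=7: T_7 = 207.4000; y_7 − T_7 = 244 − 207.4000 = 36.6000
t=12: T_12 = 193.2000; y_12 − T_12 = 230 − 193.2000 = 36.8000
Mean deviation: (36.6000 + 36.8000) / 2 = 36.70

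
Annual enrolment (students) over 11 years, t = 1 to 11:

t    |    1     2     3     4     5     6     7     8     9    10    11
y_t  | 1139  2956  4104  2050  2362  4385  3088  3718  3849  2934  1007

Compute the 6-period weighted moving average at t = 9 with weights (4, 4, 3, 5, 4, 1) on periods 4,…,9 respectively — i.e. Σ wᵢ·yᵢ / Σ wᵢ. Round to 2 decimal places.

3093.52

Weighted sum: 4·2050 + 4·2362 + 3·4385 + 5·3088 + 4·3718 + 1·3849 = 8200 + 9448 + 13155 + 15440 + 14872 + 3849 = 64964
Weight total: 4 + 4 + 3 + 5 + 4 + 1 = 21
WMA = 64964 / 21 = 3093.52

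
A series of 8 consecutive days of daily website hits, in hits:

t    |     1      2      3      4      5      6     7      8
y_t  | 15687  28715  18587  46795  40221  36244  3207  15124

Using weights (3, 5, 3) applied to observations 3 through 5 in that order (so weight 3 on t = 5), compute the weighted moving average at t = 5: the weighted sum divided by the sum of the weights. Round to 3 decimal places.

37309.000

Weighted sum: 3·18587 + 5·46795 + 3·40221 = 55761 + 233975 + 120663 = 410399
Weight total: 3 + 5 + 3 = 11
WMA = 410399 / 11 = 37309.000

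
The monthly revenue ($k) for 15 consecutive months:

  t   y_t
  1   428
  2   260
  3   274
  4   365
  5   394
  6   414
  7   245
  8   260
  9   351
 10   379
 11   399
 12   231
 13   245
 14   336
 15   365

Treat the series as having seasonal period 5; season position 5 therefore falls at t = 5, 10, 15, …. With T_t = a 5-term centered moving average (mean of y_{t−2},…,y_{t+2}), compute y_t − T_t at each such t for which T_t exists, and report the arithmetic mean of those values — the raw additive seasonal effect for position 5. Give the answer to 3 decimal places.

55.300

Season position 5 occurs at t = 5, 10 (where T_t is defined).
t=5: T_5 = 338.40000; y_5 − T_5 = 394 − 338.40000 = 55.60000
t=10: T_10 = 324.00000; y_10 − T_10 = 379 − 324.00000 = 55.00000
Mean deviation: (55.60000 + 55.00000) / 2 = 55.300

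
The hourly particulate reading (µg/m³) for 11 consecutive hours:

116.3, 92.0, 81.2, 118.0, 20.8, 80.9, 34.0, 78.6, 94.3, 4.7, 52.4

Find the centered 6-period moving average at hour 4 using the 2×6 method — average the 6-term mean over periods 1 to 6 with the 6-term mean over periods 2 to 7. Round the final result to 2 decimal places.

Sum over 1–6: 116.3 + 92.0 + 81.2 + 118.0 + 20.8 + 80.9 = 509.2
Sum over 2–7: 92.0 + 81.2 + 118.0 + 20.8 + 80.9 + 34.0 = 426.9
CMA at t=4 = (509.2 + 426.9) / (2·6) = 936.1 / 12 = 78.01

78.01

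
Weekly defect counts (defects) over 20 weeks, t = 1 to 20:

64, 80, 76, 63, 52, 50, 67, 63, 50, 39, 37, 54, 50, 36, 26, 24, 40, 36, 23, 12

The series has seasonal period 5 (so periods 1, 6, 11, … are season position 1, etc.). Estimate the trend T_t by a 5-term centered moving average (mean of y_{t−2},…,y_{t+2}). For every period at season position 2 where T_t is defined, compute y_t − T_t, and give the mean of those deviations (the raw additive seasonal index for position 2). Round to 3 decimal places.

Season position 2 occurs at t = 7, 12, 17 (where T_t is defined).
t=7: T_7 = 56.40000; y_7 − T_7 = 67 − 56.40000 = 10.60000
t=12: T_12 = 43.20000; y_12 − T_12 = 54 − 43.20000 = 10.80000
t=17: T_17 = 29.80000; y_17 − T_17 = 40 − 29.80000 = 10.20000
Mean deviation: (10.60000 + 10.80000 + 10.20000) / 3 = 10.533

10.533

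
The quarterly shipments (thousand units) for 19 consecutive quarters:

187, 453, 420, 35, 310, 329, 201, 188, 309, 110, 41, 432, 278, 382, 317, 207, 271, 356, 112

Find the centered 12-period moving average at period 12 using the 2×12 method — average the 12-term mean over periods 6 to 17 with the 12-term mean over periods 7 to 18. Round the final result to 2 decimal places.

Sum over 6–17: 329 + 201 + 188 + 309 + 110 + 41 + 432 + 278 + 382 + 317 + 207 + 271 = 3065
Sum over 7–18: 201 + 188 + 309 + 110 + 41 + 432 + 278 + 382 + 317 + 207 + 271 + 356 = 3092
CMA at t=12 = (3065 + 3092) / (2·12) = 6157 / 24 = 256.54

256.54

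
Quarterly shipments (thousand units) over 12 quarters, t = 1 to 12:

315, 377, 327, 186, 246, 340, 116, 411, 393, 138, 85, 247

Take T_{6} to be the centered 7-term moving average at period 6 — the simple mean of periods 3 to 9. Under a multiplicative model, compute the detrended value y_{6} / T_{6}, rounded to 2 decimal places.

Trend T_6 = (327 + 186 + 246 + 340 + 116 + 411 + 393) / 7 = 2019/7 = 288.4286
Ratio to trend: 340 / 288.4286 = 1.18

1.18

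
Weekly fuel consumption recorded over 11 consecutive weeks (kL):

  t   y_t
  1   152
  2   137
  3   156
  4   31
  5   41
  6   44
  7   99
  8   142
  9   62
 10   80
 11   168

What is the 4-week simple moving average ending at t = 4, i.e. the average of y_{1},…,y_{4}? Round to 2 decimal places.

119.00

Sum of periods 1–4: 152 + 137 + 156 + 31 = 476
Divide by 4: 476 / 4 = 119.00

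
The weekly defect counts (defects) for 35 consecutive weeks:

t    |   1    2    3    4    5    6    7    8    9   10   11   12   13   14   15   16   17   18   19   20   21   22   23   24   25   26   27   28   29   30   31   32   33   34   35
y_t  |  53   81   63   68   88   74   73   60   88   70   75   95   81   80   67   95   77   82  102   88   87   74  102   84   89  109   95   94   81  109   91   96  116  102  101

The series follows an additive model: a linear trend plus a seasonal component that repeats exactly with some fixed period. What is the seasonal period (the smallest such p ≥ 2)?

First differences y_{t+1} − y_t: 28, -18, 5, 20, -14, -1, -13, 28, -18, 5, 20, -14, -1, -13, 28, -18, …
The difference pattern repeats every 7 terms and not for any smaller step, so p = 7.

7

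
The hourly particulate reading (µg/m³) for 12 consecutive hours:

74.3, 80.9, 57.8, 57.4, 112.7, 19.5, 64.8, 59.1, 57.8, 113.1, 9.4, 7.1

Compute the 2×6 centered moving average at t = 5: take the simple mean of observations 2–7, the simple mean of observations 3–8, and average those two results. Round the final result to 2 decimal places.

Sum over 2–7: 80.9 + 57.8 + 57.4 + 112.7 + 19.5 + 64.8 = 393.1
Sum over 3–8: 57.8 + 57.4 + 112.7 + 19.5 + 64.8 + 59.1 = 371.3
CMA at t=5 = (393.1 + 371.3) / (2·6) = 764.4 / 12 = 63.70

63.70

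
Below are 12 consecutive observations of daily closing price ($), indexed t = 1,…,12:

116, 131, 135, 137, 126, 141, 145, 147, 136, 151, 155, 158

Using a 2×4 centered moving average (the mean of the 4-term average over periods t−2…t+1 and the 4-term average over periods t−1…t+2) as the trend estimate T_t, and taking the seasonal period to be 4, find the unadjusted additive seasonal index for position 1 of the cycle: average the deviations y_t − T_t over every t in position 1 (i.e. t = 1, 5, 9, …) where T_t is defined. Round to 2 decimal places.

-10.00

Season position 1 occurs at t = 5, 9 (where T_t is defined).
t=5: T_5 = 136.0000; y_5 − T_5 = 126 − 136.0000 = -10.0000
t=9: T_9 = 146.0000; y_9 − T_9 = 136 − 146.0000 = -10.0000
Mean deviation: (-10.0000 + -10.0000) / 2 = -10.00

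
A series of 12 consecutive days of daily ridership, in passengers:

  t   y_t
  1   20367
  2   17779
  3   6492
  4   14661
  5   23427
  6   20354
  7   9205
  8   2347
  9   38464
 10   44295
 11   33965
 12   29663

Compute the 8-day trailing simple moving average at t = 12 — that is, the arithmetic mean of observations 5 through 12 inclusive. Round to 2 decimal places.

25215.00

Sum of periods 5–12: 23427 + 20354 + 9205 + 2347 + 38464 + 44295 + 33965 + 29663 = 201720
Divide by 8: 201720 / 8 = 25215.00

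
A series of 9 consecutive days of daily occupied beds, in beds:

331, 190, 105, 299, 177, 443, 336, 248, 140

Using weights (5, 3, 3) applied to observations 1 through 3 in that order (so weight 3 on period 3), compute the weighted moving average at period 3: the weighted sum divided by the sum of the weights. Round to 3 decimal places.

Weighted sum: 5·331 + 3·190 + 3·105 = 1655 + 570 + 315 = 2540
Weight total: 5 + 3 + 3 = 11
WMA = 2540 / 11 = 230.909

230.909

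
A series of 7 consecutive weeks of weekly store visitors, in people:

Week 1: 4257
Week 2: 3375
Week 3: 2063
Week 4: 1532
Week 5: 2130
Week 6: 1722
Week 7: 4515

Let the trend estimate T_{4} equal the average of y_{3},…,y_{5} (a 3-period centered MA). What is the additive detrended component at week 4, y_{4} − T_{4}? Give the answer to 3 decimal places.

-376.333

Trend T_4 = (2063 + 1532 + 2130) / 3 = 5725/3 = 1908.33333
Detrended value: 1532 − 1908.33333 = -376.333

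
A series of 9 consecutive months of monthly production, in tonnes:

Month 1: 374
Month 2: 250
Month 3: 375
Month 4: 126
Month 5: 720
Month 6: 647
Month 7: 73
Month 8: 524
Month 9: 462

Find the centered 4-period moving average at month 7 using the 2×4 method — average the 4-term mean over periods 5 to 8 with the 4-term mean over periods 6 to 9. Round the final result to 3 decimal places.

458.750

Sum over 5–8: 720 + 647 + 73 + 524 = 1964
Sum over 6–9: 647 + 73 + 524 + 462 = 1706
CMA at t=7 = (1964 + 1706) / (2·4) = 3670 / 8 = 458.750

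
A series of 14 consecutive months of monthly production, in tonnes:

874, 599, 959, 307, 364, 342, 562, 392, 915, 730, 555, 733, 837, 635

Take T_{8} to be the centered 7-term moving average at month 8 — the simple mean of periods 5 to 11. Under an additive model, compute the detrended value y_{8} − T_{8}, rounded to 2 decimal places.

-159.43

Trend T_8 = (364 + 342 + 562 + 392 + 915 + 730 + 555) / 7 = 3860/7 = 551.4286
Detrended value: 392 − 551.4286 = -159.43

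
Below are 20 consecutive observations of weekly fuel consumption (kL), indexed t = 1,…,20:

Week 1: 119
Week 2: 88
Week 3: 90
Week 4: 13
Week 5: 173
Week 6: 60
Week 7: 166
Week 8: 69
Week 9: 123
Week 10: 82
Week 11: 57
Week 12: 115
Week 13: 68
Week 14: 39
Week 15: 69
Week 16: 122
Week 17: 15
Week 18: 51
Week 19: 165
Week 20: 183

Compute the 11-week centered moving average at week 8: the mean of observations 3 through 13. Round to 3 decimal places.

Sum of periods 3–13: 90 + 13 + 173 + 60 + 166 + 69 + 123 + 82 + 57 + 115 + 68 = 1016
Divide by 11: 1016 / 11 = 92.364

92.364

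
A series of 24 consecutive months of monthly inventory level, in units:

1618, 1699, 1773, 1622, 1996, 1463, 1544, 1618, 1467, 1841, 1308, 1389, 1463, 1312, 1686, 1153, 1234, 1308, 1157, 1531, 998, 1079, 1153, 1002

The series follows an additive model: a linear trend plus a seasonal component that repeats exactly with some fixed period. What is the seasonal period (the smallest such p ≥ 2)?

5

First differences y_{t+1} − y_t: 81, 74, -151, 374, -533, 81, 74, -151, 374, -533, 81, 74, …
The difference pattern repeats every 5 terms and not for any smaller step, so p = 5.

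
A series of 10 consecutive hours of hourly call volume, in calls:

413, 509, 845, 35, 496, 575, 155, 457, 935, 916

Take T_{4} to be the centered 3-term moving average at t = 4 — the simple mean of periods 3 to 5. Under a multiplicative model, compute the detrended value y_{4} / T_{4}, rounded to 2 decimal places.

Trend T_4 = (845 + 35 + 496) / 3 = 1376/3 = 458.6667
Ratio to trend: 35 / 458.6667 = 0.08

0.08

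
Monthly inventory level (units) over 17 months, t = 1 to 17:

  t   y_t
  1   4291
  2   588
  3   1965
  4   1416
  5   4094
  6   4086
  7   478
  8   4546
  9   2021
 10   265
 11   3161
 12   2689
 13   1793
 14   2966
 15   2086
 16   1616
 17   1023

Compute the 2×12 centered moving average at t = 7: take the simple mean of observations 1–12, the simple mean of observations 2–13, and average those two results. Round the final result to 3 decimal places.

2362.583

Sum over 1–12: 4291 + 588 + 1965 + 1416 + 4094 + 4086 + 478 + 4546 + 2021 + 265 + 3161 + 2689 = 29600
Sum over 2–13: 588 + 1965 + 1416 + 4094 + 4086 + 478 + 4546 + 2021 + 265 + 3161 + 2689 + 1793 = 27102
CMA at t=7 = (29600 + 27102) / (2·12) = 56702 / 24 = 2362.583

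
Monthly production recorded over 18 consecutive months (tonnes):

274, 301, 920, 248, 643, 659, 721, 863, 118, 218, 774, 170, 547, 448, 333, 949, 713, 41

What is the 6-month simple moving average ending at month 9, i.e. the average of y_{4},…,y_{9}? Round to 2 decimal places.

542.00

Sum of periods 4–9: 248 + 643 + 659 + 721 + 863 + 118 = 3252
Divide by 6: 3252 / 6 = 542.00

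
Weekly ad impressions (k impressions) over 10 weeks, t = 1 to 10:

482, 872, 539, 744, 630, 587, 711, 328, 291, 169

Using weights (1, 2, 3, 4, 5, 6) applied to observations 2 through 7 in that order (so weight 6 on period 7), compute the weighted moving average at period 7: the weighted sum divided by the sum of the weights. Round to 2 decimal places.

662.05

Weighted sum: 1·872 + 2·539 + 3·744 + 4·630 + 5·587 + 6·711 = 872 + 1078 + 2232 + 2520 + 2935 + 4266 = 13903
Weight total: 1 + 2 + 3 + 4 + 5 + 6 = 21
WMA = 13903 / 21 = 662.05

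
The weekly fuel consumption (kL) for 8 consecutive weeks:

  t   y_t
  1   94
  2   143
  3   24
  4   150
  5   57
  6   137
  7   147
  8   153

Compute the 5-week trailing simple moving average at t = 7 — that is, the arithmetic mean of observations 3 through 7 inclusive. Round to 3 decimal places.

103.000

Sum of periods 3–7: 24 + 150 + 57 + 137 + 147 = 515
Divide by 5: 515 / 5 = 103.000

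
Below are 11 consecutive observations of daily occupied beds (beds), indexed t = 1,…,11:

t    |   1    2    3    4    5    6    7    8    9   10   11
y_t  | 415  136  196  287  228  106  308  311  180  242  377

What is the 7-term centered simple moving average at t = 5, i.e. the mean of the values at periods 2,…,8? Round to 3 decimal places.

224.571

Sum of periods 2–8: 136 + 196 + 287 + 228 + 106 + 308 + 311 = 1572
Divide by 7: 1572 / 7 = 224.571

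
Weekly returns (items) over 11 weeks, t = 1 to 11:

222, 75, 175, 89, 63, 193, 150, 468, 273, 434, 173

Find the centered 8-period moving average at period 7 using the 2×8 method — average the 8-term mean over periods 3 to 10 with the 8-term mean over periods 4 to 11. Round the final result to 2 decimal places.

Sum over 3–10: 175 + 89 + 63 + 193 + 150 + 468 + 273 + 434 = 1845
Sum over 4–11: 89 + 63 + 193 + 150 + 468 + 273 + 434 + 173 = 1843
CMA at t=7 = (1845 + 1843) / (2·8) = 3688 / 16 = 230.50

230.50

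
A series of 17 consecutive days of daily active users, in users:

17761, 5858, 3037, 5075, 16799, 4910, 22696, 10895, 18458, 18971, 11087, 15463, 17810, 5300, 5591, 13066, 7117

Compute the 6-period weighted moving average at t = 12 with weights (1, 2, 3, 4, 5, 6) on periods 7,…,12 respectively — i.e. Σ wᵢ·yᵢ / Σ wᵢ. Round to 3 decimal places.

15426.524

Weighted sum: 1·22696 + 2·10895 + 3·18458 + 4·18971 + 5·11087 + 6·15463 = 22696 + 21790 + 55374 + 75884 + 55435 + 92778 = 323957
Weight total: 1 + 2 + 3 + 4 + 5 + 6 = 21
WMA = 323957 / 21 = 15426.524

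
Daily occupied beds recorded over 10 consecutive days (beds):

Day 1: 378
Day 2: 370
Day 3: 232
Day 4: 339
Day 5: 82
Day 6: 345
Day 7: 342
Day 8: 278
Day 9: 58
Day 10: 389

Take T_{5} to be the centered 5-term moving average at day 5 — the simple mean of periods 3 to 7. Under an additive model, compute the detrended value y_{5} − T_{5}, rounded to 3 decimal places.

-186.000

Trend T_5 = (232 + 339 + 82 + 345 + 342) / 5 = 1340/5 = 268.00000
Detrended value: 82 − 268.00000 = -186.000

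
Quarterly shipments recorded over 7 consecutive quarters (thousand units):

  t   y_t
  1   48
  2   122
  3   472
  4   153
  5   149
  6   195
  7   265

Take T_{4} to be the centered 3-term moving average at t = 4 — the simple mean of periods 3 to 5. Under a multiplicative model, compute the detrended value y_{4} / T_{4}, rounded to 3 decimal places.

0.593

Trend T_4 = (472 + 153 + 149) / 3 = 774/3 = 258.00000
Ratio to trend: 153 / 258.00000 = 0.593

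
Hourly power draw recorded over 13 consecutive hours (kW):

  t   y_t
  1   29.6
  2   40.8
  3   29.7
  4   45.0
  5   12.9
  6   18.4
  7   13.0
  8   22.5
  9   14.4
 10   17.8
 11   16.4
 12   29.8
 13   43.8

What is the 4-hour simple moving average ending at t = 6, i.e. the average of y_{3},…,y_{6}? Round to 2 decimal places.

26.50

Sum of periods 3–6: 29.7 + 45.0 + 12.9 + 18.4 = 106.0
Divide by 4: 106.0 / 4 = 26.50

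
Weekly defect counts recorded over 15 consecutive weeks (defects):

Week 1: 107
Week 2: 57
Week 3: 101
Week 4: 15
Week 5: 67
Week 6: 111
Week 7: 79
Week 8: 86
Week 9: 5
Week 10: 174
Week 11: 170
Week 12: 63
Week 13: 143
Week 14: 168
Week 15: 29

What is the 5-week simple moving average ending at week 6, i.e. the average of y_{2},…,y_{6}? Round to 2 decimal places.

Sum of periods 2–6: 57 + 101 + 15 + 67 + 111 = 351
Divide by 5: 351 / 5 = 70.20

70.20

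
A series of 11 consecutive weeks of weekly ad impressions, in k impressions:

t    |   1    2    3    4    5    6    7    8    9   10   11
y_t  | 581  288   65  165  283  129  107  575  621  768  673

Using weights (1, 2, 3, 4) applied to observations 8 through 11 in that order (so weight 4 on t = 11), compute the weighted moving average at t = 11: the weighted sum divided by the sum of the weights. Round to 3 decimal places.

681.300

Weighted sum: 1·575 + 2·621 + 3·768 + 4·673 = 575 + 1242 + 2304 + 2692 = 6813
Weight total: 1 + 2 + 3 + 4 = 10
WMA = 6813 / 10 = 681.300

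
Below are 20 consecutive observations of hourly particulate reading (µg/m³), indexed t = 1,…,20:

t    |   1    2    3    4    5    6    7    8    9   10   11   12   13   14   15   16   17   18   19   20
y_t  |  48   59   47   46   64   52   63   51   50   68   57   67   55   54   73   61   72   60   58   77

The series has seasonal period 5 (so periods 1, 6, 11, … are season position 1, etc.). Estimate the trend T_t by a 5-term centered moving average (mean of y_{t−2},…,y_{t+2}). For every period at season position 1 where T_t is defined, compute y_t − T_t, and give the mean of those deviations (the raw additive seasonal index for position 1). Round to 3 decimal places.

Season position 1 occurs at t = 6, 11, 16 (where T_t is defined).
t=6: T_6 = 55.20000; y_6 − T_6 = 52 − 55.20000 = -3.20000
t=11: T_11 = 59.40000; y_11 − T_11 = 57 − 59.40000 = -2.40000
t=16: T_16 = 64.00000; y_16 − T_16 = 61 − 64.00000 = -3.00000
Mean deviation: (-3.20000 + -2.40000 + -3.00000) / 3 = -2.867

-2.867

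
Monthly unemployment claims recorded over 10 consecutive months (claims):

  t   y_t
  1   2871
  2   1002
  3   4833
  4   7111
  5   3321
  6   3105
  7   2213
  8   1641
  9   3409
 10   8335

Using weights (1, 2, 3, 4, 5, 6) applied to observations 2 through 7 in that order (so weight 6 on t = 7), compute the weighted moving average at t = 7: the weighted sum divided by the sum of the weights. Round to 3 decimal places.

Weighted sum: 1·1002 + 2·4833 + 3·7111 + 4·3321 + 5·3105 + 6·2213 = 1002 + 9666 + 21333 + 13284 + 15525 + 13278 = 74088
Weight total: 1 + 2 + 3 + 4 + 5 + 6 = 21
WMA = 74088 / 21 = 3528.000

3528.000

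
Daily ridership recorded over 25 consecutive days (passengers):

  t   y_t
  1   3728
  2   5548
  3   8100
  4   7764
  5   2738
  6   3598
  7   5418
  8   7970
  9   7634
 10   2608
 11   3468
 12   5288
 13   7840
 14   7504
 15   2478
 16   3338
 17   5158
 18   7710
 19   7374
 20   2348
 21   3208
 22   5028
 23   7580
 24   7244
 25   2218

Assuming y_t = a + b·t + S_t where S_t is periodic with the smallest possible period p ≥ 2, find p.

First differences y_{t+1} − y_t: 1820, 2552, -336, -5026, 860, 1820, 2552, -336, -5026, 860, 1820, 2552, …
The difference pattern repeats every 5 terms and not for any smaller step, so p = 5.

5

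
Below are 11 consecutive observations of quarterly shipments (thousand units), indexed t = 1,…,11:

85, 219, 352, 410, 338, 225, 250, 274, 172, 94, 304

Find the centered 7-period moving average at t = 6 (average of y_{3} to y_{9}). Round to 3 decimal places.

288.714

Sum of periods 3–9: 352 + 410 + 338 + 225 + 250 + 274 + 172 = 2021
Divide by 7: 2021 / 7 = 288.714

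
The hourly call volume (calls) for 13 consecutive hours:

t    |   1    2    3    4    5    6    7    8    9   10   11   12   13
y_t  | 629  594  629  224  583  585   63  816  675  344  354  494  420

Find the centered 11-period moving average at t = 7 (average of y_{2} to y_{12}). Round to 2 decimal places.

487.36

Sum of periods 2–12: 594 + 629 + 224 + 583 + 585 + 63 + 816 + 675 + 344 + 354 + 494 = 5361
Divide by 11: 5361 / 11 = 487.36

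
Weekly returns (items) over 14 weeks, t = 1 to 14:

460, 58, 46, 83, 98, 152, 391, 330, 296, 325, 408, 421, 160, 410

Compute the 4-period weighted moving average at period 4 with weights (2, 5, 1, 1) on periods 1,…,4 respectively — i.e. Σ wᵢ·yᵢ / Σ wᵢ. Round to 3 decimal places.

148.778

Weighted sum: 2·460 + 5·58 + 1·46 + 1·83 = 920 + 290 + 46 + 83 = 1339
Weight total: 2 + 5 + 1 + 1 = 9
WMA = 1339 / 9 = 148.778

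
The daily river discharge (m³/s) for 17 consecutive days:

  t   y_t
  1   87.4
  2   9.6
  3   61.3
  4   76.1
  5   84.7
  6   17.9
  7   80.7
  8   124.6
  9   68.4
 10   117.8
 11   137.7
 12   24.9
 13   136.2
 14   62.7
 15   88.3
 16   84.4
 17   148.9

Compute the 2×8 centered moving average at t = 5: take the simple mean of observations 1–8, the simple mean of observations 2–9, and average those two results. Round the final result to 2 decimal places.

Sum over 1–8: 87.4 + 9.6 + 61.3 + 76.1 + 84.7 + 17.9 + 80.7 + 124.6 = 542.3
Sum over 2–9: 9.6 + 61.3 + 76.1 + 84.7 + 17.9 + 80.7 + 124.6 + 68.4 = 523.3
CMA at t=5 = (542.3 + 523.3) / (2·8) = 1065.6 / 16 = 66.60

66.60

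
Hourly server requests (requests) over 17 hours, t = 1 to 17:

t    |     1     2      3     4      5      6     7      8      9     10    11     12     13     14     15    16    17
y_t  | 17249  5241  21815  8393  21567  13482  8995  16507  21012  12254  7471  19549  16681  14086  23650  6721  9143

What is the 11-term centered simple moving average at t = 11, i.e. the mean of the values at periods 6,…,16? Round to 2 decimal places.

14582.55

Sum of periods 6–16: 13482 + 8995 + 16507 + 21012 + 12254 + 7471 + 19549 + 16681 + 14086 + 23650 + 6721 = 160408
Divide by 11: 160408 / 11 = 14582.55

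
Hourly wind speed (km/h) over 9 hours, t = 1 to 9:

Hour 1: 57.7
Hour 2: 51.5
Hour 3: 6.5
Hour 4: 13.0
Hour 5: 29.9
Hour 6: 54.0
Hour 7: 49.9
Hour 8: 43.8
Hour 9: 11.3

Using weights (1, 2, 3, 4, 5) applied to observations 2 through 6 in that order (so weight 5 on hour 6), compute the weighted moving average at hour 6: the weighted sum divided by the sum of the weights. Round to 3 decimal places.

Weighted sum: 1·51.5 + 2·6.5 + 3·13.0 + 4·29.9 + 5·54.0 = 51.5 + 13.0 + 39.0 + 119.6 + 270.0 = 493.1
Weight total: 1 + 2 + 3 + 4 + 5 = 15
WMA = 493.1 / 15 = 32.873

32.873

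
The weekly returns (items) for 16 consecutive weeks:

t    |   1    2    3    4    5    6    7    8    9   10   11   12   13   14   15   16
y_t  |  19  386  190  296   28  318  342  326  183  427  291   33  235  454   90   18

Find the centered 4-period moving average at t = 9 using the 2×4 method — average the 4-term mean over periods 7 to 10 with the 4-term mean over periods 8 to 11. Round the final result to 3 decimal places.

313.125

Sum over 7–10: 342 + 326 + 183 + 427 = 1278
Sum over 8–11: 326 + 183 + 427 + 291 = 1227
CMA at t=9 = (1278 + 1227) / (2·4) = 2505 / 8 = 313.125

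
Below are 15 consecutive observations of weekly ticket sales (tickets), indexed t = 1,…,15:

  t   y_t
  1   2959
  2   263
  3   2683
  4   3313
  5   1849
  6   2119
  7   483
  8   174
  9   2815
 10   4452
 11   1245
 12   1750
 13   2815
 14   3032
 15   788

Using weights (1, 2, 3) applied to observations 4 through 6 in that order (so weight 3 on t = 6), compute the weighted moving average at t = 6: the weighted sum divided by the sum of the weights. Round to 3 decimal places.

Weighted sum: 1·3313 + 2·1849 + 3·2119 = 3313 + 3698 + 6357 = 13368
Weight total: 1 + 2 + 3 = 6
WMA = 13368 / 6 = 2228.000

2228.000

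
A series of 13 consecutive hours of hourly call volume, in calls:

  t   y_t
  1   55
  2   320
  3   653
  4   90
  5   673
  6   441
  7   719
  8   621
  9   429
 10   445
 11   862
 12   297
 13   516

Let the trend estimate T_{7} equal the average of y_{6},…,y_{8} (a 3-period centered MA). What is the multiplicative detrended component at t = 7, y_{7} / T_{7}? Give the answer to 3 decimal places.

1.211

Trend T_7 = (441 + 719 + 621) / 3 = 1781/3 = 593.66667
Ratio to trend: 719 / 593.66667 = 1.211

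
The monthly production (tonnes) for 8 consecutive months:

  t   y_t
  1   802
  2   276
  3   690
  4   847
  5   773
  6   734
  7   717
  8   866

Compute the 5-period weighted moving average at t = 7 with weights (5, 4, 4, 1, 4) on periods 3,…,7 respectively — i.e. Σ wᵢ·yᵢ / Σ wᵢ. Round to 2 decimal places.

751.78

Weighted sum: 5·690 + 4·847 + 4·773 + 1·734 + 4·717 = 3450 + 3388 + 3092 + 734 + 2868 = 13532
Weight total: 5 + 4 + 4 + 1 + 4 = 18
WMA = 13532 / 18 = 751.78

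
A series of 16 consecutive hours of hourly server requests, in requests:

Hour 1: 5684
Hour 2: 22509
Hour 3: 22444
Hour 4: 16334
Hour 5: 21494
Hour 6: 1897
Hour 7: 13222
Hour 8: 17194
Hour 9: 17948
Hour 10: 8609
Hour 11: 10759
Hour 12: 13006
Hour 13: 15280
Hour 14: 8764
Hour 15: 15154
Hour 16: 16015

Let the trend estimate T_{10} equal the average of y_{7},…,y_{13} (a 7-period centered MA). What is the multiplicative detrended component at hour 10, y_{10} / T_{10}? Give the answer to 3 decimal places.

0.628

Trend T_10 = (13222 + 17194 + 17948 + 8609 + 10759 + 13006 + 15280) / 7 = 96018/7 = 13716.85714
Ratio to trend: 8609 / 13716.85714 = 0.628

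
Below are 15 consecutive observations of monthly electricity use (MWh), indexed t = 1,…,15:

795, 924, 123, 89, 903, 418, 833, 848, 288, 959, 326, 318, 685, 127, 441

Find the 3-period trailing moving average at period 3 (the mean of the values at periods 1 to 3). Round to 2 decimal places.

614.00

Sum of periods 1–3: 795 + 924 + 123 = 1842
Divide by 3: 1842 / 3 = 614.00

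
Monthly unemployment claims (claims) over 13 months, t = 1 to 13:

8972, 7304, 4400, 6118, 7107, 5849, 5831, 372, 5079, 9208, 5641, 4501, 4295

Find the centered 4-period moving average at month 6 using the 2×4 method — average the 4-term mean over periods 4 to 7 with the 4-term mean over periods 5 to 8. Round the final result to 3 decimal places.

Sum over 4–7: 6118 + 7107 + 5849 + 5831 = 24905
Sum over 5–8: 7107 + 5849 + 5831 + 372 = 19159
CMA at t=6 = (24905 + 19159) / (2·4) = 44064 / 8 = 5508.000

5508.000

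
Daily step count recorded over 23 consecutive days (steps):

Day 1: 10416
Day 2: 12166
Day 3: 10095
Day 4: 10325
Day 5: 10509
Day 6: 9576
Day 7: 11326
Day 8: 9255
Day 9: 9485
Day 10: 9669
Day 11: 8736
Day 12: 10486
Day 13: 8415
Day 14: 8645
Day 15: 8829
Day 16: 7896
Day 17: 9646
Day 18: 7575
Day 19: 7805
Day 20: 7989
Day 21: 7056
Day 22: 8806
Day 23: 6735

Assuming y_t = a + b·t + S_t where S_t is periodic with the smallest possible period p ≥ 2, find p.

5

First differences y_{t+1} − y_t: 1750, -2071, 230, 184, -933, 1750, -2071, 230, 184, -933, 1750, -2071, …
The difference pattern repeats every 5 terms and not for any smaller step, so p = 5.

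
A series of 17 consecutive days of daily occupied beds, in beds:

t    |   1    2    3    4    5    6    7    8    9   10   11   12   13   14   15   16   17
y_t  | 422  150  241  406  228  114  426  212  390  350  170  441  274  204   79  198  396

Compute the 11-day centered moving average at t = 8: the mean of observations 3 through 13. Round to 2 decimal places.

Sum of periods 3–13: 241 + 406 + 228 + 114 + 426 + 212 + 390 + 350 + 170 + 441 + 274 = 3252
Divide by 11: 3252 / 11 = 295.64

295.64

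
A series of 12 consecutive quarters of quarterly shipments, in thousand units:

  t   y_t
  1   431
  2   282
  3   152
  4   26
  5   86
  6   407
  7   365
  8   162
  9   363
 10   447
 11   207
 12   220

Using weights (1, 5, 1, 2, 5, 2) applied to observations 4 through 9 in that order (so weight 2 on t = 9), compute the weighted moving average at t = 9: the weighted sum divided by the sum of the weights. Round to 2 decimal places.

Weighted sum: 1·26 + 5·86 + 1·407 + 2·365 + 5·162 + 2·363 = 26 + 430 + 407 + 730 + 810 + 726 = 3129
Weight total: 1 + 5 + 1 + 2 + 5 + 2 = 16
WMA = 3129 / 16 = 195.56

195.56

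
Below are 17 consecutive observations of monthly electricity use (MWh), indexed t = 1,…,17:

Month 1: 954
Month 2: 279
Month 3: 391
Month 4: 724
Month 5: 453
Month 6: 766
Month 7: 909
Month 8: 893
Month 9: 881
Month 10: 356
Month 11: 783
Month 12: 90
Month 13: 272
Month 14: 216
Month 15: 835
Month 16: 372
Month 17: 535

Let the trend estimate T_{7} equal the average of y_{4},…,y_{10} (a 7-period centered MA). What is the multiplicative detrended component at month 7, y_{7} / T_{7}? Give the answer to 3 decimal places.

Trend T_7 = (724 + 453 + 766 + 909 + 893 + 881 + 356) / 7 = 4982/7 = 711.71429
Ratio to trend: 909 / 711.71429 = 1.277

1.277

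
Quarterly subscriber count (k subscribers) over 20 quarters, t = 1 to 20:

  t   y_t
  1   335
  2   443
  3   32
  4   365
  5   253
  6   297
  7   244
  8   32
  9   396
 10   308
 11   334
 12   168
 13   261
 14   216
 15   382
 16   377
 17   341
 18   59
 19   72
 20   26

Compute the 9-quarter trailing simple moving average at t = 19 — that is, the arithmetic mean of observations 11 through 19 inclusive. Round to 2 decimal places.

245.56

Sum of periods 11–19: 334 + 168 + 261 + 216 + 382 + 377 + 341 + 59 + 72 = 2210
Divide by 9: 2210 / 9 = 245.56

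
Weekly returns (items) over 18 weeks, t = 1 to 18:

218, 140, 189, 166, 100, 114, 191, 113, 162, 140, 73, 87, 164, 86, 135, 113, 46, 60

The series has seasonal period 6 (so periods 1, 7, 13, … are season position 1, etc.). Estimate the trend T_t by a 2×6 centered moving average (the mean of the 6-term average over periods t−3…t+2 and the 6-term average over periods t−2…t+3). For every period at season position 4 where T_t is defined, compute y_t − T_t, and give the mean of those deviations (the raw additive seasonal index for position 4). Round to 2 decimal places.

Season position 4 occurs at t = 4, 10 (where T_t is defined).
t=4: T_4 = 152.2500; y_4 − T_4 = 166 − 152.2500 = 13.7500
t=10: T_10 = 125.4167; y_10 − T_10 = 140 − 125.4167 = 14.5833
Mean deviation: (13.7500 + 14.5833) / 2 = 14.17

14.17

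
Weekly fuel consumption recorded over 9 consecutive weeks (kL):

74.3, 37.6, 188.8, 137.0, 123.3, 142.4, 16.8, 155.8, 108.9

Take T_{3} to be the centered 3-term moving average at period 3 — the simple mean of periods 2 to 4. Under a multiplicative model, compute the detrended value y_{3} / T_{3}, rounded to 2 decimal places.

Trend T_3 = (37.6 + 188.8 + 137.0) / 3 = 363.4/3 = 121.1333
Ratio to trend: 188.8 / 121.1333 = 1.56

1.56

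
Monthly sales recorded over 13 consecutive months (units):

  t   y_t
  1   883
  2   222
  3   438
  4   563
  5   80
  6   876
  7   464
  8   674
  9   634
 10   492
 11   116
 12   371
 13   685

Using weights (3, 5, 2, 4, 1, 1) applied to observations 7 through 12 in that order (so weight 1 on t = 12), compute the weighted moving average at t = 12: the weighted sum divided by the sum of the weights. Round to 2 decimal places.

530.31

Weighted sum: 3·464 + 5·674 + 2·634 + 4·492 + 1·116 + 1·371 = 1392 + 3370 + 1268 + 1968 + 116 + 371 = 8485
Weight total: 3 + 5 + 2 + 4 + 1 + 1 = 16
WMA = 8485 / 16 = 530.31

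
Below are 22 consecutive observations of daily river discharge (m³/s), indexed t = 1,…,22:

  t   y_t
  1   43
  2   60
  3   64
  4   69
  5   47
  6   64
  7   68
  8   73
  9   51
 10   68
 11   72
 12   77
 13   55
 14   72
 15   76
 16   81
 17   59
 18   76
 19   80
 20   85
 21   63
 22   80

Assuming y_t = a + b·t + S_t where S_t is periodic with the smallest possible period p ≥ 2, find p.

4

First differences y_{t+1} − y_t: 17, 4, 5, -22, 17, 4, 5, -22, 17, 4, …
The difference pattern repeats every 4 terms and not for any smaller step, so p = 4.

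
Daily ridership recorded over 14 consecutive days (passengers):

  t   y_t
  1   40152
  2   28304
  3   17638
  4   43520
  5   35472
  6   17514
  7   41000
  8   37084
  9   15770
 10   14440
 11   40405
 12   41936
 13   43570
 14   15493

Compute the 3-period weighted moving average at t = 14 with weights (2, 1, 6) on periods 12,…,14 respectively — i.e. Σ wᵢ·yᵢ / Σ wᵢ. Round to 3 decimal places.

24488.889

Weighted sum: 2·41936 + 1·43570 + 6·15493 = 83872 + 43570 + 92958 = 220400
Weight total: 2 + 1 + 6 = 9
WMA = 220400 / 9 = 24488.889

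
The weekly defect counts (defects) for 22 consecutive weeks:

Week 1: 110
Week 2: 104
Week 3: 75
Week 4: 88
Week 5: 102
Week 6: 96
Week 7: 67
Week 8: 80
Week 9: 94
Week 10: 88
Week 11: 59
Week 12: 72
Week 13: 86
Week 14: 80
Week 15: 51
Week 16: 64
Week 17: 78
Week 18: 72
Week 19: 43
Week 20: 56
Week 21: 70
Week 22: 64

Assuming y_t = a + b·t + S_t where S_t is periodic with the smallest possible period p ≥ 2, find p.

4

First differences y_{t+1} − y_t: -6, -29, 13, 14, -6, -29, 13, 14, -6, -29, …
The difference pattern repeats every 4 terms and not for any smaller step, so p = 4.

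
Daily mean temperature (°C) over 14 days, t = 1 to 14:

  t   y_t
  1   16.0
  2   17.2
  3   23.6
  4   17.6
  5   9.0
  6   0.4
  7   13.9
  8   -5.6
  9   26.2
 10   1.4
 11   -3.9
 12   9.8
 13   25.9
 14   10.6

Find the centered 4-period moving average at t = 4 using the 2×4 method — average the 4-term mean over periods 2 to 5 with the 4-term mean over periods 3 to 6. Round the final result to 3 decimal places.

14.750

Sum over 2–5: 17.2 + 23.6 + 17.6 + 9.0 = 67.4
Sum over 3–6: 23.6 + 17.6 + 9.0 + 0.4 = 50.6
CMA at t=4 = (67.4 + 50.6) / (2·4) = 118.0 / 8 = 14.750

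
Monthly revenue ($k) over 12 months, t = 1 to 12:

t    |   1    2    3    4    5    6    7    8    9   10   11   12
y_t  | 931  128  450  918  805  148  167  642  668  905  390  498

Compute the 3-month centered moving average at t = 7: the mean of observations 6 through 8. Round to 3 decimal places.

Sum of periods 6–8: 148 + 167 + 642 = 957
Divide by 3: 957 / 3 = 319.000

319.000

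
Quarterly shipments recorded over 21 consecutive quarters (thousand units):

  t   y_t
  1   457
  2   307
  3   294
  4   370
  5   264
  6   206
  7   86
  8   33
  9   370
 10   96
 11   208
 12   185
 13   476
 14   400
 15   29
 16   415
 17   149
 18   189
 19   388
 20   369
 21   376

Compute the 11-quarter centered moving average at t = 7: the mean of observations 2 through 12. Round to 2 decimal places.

219.91

Sum of periods 2–12: 307 + 294 + 370 + 264 + 206 + 86 + 33 + 370 + 96 + 208 + 185 = 2419
Divide by 11: 2419 / 11 = 219.91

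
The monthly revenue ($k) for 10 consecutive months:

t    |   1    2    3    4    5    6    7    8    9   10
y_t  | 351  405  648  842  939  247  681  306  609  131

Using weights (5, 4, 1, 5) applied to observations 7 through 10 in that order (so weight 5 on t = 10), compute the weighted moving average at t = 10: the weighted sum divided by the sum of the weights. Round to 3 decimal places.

Weighted sum: 5·681 + 4·306 + 1·609 + 5·131 = 3405 + 1224 + 609 + 655 = 5893
Weight total: 5 + 4 + 1 + 5 = 15
WMA = 5893 / 15 = 392.867

392.867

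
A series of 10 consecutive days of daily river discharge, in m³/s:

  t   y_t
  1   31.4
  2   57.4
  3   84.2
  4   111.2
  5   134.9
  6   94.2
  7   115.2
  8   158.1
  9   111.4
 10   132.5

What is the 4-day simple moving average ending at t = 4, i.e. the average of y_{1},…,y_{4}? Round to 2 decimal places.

71.05

Sum of periods 1–4: 31.4 + 57.4 + 84.2 + 111.2 = 284.2
Divide by 4: 284.2 / 4 = 71.05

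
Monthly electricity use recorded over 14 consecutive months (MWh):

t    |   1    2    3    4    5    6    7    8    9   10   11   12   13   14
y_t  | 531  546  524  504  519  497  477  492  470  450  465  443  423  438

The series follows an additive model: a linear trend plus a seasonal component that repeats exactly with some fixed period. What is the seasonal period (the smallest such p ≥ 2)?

First differences y_{t+1} − y_t: 15, -22, -20, 15, -22, -20, 15, -22, …
The difference pattern repeats every 3 terms and not for any smaller step, so p = 3.

3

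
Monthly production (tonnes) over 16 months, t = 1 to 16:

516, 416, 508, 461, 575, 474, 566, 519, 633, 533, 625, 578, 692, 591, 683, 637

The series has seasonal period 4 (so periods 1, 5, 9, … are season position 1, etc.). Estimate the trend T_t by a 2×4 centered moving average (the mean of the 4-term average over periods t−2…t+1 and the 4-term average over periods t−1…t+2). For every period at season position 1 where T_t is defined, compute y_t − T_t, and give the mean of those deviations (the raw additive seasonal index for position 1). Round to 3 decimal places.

Season position 1 occurs at t = 5, 9, 13 (where T_t is defined).
t=5: T_5 = 511.75000; y_5 − T_5 = 575 − 511.75000 = 63.25000
t=9: T_9 = 570.12500; y_9 − T_9 = 633 − 570.12500 = 62.87500
t=13: T_13 = 628.75000; y_13 − T_13 = 692 − 628.75000 = 63.25000
Mean deviation: (63.25000 + 62.87500 + 63.25000) / 3 = 63.125

63.125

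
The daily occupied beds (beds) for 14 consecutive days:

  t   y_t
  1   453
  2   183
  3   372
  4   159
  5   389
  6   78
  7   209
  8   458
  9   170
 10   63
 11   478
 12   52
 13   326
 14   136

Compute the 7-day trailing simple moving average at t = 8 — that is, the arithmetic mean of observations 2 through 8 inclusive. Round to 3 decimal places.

264.000

Sum of periods 2–8: 183 + 372 + 159 + 389 + 78 + 209 + 458 = 1848
Divide by 7: 1848 / 7 = 264.000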